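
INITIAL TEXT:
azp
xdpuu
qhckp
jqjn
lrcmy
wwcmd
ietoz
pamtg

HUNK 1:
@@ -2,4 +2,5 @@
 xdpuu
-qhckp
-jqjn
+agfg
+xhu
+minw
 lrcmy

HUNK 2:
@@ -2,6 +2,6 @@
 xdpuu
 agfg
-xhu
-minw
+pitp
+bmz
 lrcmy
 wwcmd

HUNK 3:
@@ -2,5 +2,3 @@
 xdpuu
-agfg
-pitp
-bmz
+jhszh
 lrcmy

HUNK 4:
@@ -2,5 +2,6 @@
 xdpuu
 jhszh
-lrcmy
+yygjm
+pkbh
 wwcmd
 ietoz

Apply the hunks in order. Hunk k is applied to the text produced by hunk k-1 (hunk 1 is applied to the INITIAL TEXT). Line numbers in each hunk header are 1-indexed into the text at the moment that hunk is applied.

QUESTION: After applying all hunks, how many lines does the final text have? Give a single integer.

Hunk 1: at line 2 remove [qhckp,jqjn] add [agfg,xhu,minw] -> 9 lines: azp xdpuu agfg xhu minw lrcmy wwcmd ietoz pamtg
Hunk 2: at line 2 remove [xhu,minw] add [pitp,bmz] -> 9 lines: azp xdpuu agfg pitp bmz lrcmy wwcmd ietoz pamtg
Hunk 3: at line 2 remove [agfg,pitp,bmz] add [jhszh] -> 7 lines: azp xdpuu jhszh lrcmy wwcmd ietoz pamtg
Hunk 4: at line 2 remove [lrcmy] add [yygjm,pkbh] -> 8 lines: azp xdpuu jhszh yygjm pkbh wwcmd ietoz pamtg
Final line count: 8

Answer: 8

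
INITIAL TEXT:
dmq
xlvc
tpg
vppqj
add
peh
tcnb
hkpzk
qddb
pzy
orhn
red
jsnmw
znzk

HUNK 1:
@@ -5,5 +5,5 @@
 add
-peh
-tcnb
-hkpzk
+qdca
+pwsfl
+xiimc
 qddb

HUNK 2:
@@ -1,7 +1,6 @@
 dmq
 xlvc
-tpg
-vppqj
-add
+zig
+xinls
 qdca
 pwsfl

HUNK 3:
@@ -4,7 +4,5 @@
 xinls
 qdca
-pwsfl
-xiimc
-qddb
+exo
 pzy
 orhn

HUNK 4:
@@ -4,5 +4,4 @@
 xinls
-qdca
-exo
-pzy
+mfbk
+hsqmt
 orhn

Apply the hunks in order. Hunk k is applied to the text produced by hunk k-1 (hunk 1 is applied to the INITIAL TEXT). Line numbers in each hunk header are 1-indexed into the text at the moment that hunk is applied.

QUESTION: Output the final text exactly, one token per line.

Answer: dmq
xlvc
zig
xinls
mfbk
hsqmt
orhn
red
jsnmw
znzk

Derivation:
Hunk 1: at line 5 remove [peh,tcnb,hkpzk] add [qdca,pwsfl,xiimc] -> 14 lines: dmq xlvc tpg vppqj add qdca pwsfl xiimc qddb pzy orhn red jsnmw znzk
Hunk 2: at line 1 remove [tpg,vppqj,add] add [zig,xinls] -> 13 lines: dmq xlvc zig xinls qdca pwsfl xiimc qddb pzy orhn red jsnmw znzk
Hunk 3: at line 4 remove [pwsfl,xiimc,qddb] add [exo] -> 11 lines: dmq xlvc zig xinls qdca exo pzy orhn red jsnmw znzk
Hunk 4: at line 4 remove [qdca,exo,pzy] add [mfbk,hsqmt] -> 10 lines: dmq xlvc zig xinls mfbk hsqmt orhn red jsnmw znzk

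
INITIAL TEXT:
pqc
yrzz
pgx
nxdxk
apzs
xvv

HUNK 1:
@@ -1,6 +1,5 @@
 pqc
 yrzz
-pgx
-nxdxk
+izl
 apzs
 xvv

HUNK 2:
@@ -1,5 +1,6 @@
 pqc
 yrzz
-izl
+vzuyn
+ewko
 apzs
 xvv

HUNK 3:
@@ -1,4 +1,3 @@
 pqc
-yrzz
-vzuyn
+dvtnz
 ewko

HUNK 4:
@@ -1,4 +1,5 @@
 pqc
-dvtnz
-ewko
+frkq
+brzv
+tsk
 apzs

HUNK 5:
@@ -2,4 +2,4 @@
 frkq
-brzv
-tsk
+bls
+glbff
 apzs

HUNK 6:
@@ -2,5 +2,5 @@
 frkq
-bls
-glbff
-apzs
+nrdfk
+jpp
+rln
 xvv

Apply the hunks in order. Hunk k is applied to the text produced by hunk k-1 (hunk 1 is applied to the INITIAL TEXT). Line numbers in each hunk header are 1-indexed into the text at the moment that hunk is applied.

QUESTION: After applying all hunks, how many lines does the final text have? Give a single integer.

Answer: 6

Derivation:
Hunk 1: at line 1 remove [pgx,nxdxk] add [izl] -> 5 lines: pqc yrzz izl apzs xvv
Hunk 2: at line 1 remove [izl] add [vzuyn,ewko] -> 6 lines: pqc yrzz vzuyn ewko apzs xvv
Hunk 3: at line 1 remove [yrzz,vzuyn] add [dvtnz] -> 5 lines: pqc dvtnz ewko apzs xvv
Hunk 4: at line 1 remove [dvtnz,ewko] add [frkq,brzv,tsk] -> 6 lines: pqc frkq brzv tsk apzs xvv
Hunk 5: at line 2 remove [brzv,tsk] add [bls,glbff] -> 6 lines: pqc frkq bls glbff apzs xvv
Hunk 6: at line 2 remove [bls,glbff,apzs] add [nrdfk,jpp,rln] -> 6 lines: pqc frkq nrdfk jpp rln xvv
Final line count: 6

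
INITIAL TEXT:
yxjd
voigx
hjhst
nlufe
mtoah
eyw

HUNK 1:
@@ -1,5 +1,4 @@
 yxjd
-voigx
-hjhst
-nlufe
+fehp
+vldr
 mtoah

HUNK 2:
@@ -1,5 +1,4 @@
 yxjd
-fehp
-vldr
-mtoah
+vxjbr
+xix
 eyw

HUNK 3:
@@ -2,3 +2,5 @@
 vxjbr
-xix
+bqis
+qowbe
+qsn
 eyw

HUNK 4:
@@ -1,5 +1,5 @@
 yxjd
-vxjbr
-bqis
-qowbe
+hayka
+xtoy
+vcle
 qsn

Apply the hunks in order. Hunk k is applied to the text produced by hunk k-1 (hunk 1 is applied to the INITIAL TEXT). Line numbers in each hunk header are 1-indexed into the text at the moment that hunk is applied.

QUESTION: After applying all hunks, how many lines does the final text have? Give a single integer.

Answer: 6

Derivation:
Hunk 1: at line 1 remove [voigx,hjhst,nlufe] add [fehp,vldr] -> 5 lines: yxjd fehp vldr mtoah eyw
Hunk 2: at line 1 remove [fehp,vldr,mtoah] add [vxjbr,xix] -> 4 lines: yxjd vxjbr xix eyw
Hunk 3: at line 2 remove [xix] add [bqis,qowbe,qsn] -> 6 lines: yxjd vxjbr bqis qowbe qsn eyw
Hunk 4: at line 1 remove [vxjbr,bqis,qowbe] add [hayka,xtoy,vcle] -> 6 lines: yxjd hayka xtoy vcle qsn eyw
Final line count: 6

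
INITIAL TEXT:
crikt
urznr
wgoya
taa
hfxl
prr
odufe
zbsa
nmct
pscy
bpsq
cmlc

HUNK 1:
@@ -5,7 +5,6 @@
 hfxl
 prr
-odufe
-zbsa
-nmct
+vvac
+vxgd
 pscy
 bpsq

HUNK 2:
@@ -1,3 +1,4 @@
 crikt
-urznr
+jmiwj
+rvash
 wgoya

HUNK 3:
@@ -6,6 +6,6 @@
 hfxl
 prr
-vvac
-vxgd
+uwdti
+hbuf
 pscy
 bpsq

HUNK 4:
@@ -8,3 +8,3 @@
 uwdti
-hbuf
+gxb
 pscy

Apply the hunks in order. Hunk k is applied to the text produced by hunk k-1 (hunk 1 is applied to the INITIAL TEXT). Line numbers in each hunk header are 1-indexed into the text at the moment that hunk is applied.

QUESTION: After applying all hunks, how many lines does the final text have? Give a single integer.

Hunk 1: at line 5 remove [odufe,zbsa,nmct] add [vvac,vxgd] -> 11 lines: crikt urznr wgoya taa hfxl prr vvac vxgd pscy bpsq cmlc
Hunk 2: at line 1 remove [urznr] add [jmiwj,rvash] -> 12 lines: crikt jmiwj rvash wgoya taa hfxl prr vvac vxgd pscy bpsq cmlc
Hunk 3: at line 6 remove [vvac,vxgd] add [uwdti,hbuf] -> 12 lines: crikt jmiwj rvash wgoya taa hfxl prr uwdti hbuf pscy bpsq cmlc
Hunk 4: at line 8 remove [hbuf] add [gxb] -> 12 lines: crikt jmiwj rvash wgoya taa hfxl prr uwdti gxb pscy bpsq cmlc
Final line count: 12

Answer: 12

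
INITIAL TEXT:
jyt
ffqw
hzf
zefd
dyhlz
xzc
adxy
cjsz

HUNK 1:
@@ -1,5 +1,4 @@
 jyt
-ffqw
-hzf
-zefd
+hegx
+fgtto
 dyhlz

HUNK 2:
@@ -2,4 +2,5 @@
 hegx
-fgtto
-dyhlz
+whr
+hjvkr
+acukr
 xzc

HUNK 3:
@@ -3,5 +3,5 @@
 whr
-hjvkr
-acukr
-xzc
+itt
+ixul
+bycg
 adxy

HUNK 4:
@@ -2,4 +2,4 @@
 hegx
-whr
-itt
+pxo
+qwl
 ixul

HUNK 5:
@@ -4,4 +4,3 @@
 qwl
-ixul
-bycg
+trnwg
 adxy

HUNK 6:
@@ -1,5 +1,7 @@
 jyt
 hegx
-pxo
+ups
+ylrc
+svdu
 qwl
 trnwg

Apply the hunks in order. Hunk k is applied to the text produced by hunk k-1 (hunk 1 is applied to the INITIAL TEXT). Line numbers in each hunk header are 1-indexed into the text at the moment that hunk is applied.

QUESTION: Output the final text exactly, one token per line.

Answer: jyt
hegx
ups
ylrc
svdu
qwl
trnwg
adxy
cjsz

Derivation:
Hunk 1: at line 1 remove [ffqw,hzf,zefd] add [hegx,fgtto] -> 7 lines: jyt hegx fgtto dyhlz xzc adxy cjsz
Hunk 2: at line 2 remove [fgtto,dyhlz] add [whr,hjvkr,acukr] -> 8 lines: jyt hegx whr hjvkr acukr xzc adxy cjsz
Hunk 3: at line 3 remove [hjvkr,acukr,xzc] add [itt,ixul,bycg] -> 8 lines: jyt hegx whr itt ixul bycg adxy cjsz
Hunk 4: at line 2 remove [whr,itt] add [pxo,qwl] -> 8 lines: jyt hegx pxo qwl ixul bycg adxy cjsz
Hunk 5: at line 4 remove [ixul,bycg] add [trnwg] -> 7 lines: jyt hegx pxo qwl trnwg adxy cjsz
Hunk 6: at line 1 remove [pxo] add [ups,ylrc,svdu] -> 9 lines: jyt hegx ups ylrc svdu qwl trnwg adxy cjsz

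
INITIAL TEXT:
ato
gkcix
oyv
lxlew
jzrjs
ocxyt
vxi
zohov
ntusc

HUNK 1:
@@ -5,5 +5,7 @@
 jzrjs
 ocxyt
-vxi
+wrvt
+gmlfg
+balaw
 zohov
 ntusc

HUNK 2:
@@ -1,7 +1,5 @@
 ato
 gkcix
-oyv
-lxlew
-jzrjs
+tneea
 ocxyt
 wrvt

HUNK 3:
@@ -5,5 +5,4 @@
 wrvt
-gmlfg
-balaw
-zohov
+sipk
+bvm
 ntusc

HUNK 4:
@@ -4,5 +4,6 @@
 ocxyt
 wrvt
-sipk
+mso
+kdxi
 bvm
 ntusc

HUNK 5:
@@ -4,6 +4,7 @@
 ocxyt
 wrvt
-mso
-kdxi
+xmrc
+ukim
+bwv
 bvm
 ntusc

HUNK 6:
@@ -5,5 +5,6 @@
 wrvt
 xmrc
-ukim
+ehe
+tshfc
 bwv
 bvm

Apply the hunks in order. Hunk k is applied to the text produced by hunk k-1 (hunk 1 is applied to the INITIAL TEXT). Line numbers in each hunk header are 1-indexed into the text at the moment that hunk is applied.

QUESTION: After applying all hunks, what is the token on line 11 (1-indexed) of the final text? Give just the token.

Answer: ntusc

Derivation:
Hunk 1: at line 5 remove [vxi] add [wrvt,gmlfg,balaw] -> 11 lines: ato gkcix oyv lxlew jzrjs ocxyt wrvt gmlfg balaw zohov ntusc
Hunk 2: at line 1 remove [oyv,lxlew,jzrjs] add [tneea] -> 9 lines: ato gkcix tneea ocxyt wrvt gmlfg balaw zohov ntusc
Hunk 3: at line 5 remove [gmlfg,balaw,zohov] add [sipk,bvm] -> 8 lines: ato gkcix tneea ocxyt wrvt sipk bvm ntusc
Hunk 4: at line 4 remove [sipk] add [mso,kdxi] -> 9 lines: ato gkcix tneea ocxyt wrvt mso kdxi bvm ntusc
Hunk 5: at line 4 remove [mso,kdxi] add [xmrc,ukim,bwv] -> 10 lines: ato gkcix tneea ocxyt wrvt xmrc ukim bwv bvm ntusc
Hunk 6: at line 5 remove [ukim] add [ehe,tshfc] -> 11 lines: ato gkcix tneea ocxyt wrvt xmrc ehe tshfc bwv bvm ntusc
Final line 11: ntusc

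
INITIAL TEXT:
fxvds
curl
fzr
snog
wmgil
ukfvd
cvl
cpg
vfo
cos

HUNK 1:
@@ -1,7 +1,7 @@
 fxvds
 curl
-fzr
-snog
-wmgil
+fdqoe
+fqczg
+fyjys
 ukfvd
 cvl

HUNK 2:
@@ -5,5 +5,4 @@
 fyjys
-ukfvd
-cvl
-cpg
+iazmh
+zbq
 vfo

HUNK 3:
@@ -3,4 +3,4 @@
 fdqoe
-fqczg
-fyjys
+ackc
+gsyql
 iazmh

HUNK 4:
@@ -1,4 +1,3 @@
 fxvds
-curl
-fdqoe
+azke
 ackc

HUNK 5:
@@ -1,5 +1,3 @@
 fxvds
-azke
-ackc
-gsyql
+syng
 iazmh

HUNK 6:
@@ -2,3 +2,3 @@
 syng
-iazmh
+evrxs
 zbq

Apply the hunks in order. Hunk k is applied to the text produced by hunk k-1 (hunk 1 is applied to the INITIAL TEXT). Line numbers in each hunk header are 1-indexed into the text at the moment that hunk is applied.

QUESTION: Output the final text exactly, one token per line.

Hunk 1: at line 1 remove [fzr,snog,wmgil] add [fdqoe,fqczg,fyjys] -> 10 lines: fxvds curl fdqoe fqczg fyjys ukfvd cvl cpg vfo cos
Hunk 2: at line 5 remove [ukfvd,cvl,cpg] add [iazmh,zbq] -> 9 lines: fxvds curl fdqoe fqczg fyjys iazmh zbq vfo cos
Hunk 3: at line 3 remove [fqczg,fyjys] add [ackc,gsyql] -> 9 lines: fxvds curl fdqoe ackc gsyql iazmh zbq vfo cos
Hunk 4: at line 1 remove [curl,fdqoe] add [azke] -> 8 lines: fxvds azke ackc gsyql iazmh zbq vfo cos
Hunk 5: at line 1 remove [azke,ackc,gsyql] add [syng] -> 6 lines: fxvds syng iazmh zbq vfo cos
Hunk 6: at line 2 remove [iazmh] add [evrxs] -> 6 lines: fxvds syng evrxs zbq vfo cos

Answer: fxvds
syng
evrxs
zbq
vfo
cos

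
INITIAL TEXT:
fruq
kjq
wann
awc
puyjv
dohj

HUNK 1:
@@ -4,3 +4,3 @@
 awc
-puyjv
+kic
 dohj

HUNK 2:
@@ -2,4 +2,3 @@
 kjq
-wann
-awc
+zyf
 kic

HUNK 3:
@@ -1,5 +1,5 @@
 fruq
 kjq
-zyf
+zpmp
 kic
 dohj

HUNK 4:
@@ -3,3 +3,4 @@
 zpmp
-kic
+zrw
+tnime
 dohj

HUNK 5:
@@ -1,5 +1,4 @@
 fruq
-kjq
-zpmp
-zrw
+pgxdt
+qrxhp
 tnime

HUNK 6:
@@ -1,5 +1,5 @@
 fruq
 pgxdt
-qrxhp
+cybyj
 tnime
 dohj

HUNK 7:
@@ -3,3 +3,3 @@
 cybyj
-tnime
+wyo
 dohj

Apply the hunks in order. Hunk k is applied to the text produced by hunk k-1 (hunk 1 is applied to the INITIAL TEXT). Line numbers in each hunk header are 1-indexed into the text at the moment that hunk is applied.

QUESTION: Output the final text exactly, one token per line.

Hunk 1: at line 4 remove [puyjv] add [kic] -> 6 lines: fruq kjq wann awc kic dohj
Hunk 2: at line 2 remove [wann,awc] add [zyf] -> 5 lines: fruq kjq zyf kic dohj
Hunk 3: at line 1 remove [zyf] add [zpmp] -> 5 lines: fruq kjq zpmp kic dohj
Hunk 4: at line 3 remove [kic] add [zrw,tnime] -> 6 lines: fruq kjq zpmp zrw tnime dohj
Hunk 5: at line 1 remove [kjq,zpmp,zrw] add [pgxdt,qrxhp] -> 5 lines: fruq pgxdt qrxhp tnime dohj
Hunk 6: at line 1 remove [qrxhp] add [cybyj] -> 5 lines: fruq pgxdt cybyj tnime dohj
Hunk 7: at line 3 remove [tnime] add [wyo] -> 5 lines: fruq pgxdt cybyj wyo dohj

Answer: fruq
pgxdt
cybyj
wyo
dohj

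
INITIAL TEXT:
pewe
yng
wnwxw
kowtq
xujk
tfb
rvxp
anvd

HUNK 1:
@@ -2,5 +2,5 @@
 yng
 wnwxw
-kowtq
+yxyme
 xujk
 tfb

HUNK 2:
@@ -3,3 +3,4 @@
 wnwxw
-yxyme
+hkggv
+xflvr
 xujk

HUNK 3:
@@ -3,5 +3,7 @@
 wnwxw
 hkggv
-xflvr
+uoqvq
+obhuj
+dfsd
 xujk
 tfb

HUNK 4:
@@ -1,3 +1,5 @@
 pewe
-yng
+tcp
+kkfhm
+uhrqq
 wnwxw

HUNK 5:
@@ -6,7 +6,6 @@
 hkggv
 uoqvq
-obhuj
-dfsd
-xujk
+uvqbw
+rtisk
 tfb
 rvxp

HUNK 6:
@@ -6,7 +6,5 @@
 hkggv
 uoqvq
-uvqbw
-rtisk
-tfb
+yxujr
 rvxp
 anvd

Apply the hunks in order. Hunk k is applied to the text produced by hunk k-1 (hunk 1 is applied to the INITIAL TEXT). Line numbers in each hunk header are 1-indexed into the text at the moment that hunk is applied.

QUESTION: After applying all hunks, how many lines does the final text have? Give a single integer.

Hunk 1: at line 2 remove [kowtq] add [yxyme] -> 8 lines: pewe yng wnwxw yxyme xujk tfb rvxp anvd
Hunk 2: at line 3 remove [yxyme] add [hkggv,xflvr] -> 9 lines: pewe yng wnwxw hkggv xflvr xujk tfb rvxp anvd
Hunk 3: at line 3 remove [xflvr] add [uoqvq,obhuj,dfsd] -> 11 lines: pewe yng wnwxw hkggv uoqvq obhuj dfsd xujk tfb rvxp anvd
Hunk 4: at line 1 remove [yng] add [tcp,kkfhm,uhrqq] -> 13 lines: pewe tcp kkfhm uhrqq wnwxw hkggv uoqvq obhuj dfsd xujk tfb rvxp anvd
Hunk 5: at line 6 remove [obhuj,dfsd,xujk] add [uvqbw,rtisk] -> 12 lines: pewe tcp kkfhm uhrqq wnwxw hkggv uoqvq uvqbw rtisk tfb rvxp anvd
Hunk 6: at line 6 remove [uvqbw,rtisk,tfb] add [yxujr] -> 10 lines: pewe tcp kkfhm uhrqq wnwxw hkggv uoqvq yxujr rvxp anvd
Final line count: 10

Answer: 10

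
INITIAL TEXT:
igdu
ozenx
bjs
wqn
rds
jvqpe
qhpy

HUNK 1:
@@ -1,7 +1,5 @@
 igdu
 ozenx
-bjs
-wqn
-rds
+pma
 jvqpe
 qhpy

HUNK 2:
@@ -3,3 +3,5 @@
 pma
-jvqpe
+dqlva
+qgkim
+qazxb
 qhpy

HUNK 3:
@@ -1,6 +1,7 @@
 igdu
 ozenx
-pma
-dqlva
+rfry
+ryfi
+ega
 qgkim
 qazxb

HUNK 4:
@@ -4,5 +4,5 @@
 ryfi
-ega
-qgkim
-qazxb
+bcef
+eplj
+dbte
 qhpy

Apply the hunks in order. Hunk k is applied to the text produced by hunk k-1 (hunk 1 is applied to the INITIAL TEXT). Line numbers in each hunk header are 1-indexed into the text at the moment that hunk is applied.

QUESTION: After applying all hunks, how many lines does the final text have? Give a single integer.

Hunk 1: at line 1 remove [bjs,wqn,rds] add [pma] -> 5 lines: igdu ozenx pma jvqpe qhpy
Hunk 2: at line 3 remove [jvqpe] add [dqlva,qgkim,qazxb] -> 7 lines: igdu ozenx pma dqlva qgkim qazxb qhpy
Hunk 3: at line 1 remove [pma,dqlva] add [rfry,ryfi,ega] -> 8 lines: igdu ozenx rfry ryfi ega qgkim qazxb qhpy
Hunk 4: at line 4 remove [ega,qgkim,qazxb] add [bcef,eplj,dbte] -> 8 lines: igdu ozenx rfry ryfi bcef eplj dbte qhpy
Final line count: 8

Answer: 8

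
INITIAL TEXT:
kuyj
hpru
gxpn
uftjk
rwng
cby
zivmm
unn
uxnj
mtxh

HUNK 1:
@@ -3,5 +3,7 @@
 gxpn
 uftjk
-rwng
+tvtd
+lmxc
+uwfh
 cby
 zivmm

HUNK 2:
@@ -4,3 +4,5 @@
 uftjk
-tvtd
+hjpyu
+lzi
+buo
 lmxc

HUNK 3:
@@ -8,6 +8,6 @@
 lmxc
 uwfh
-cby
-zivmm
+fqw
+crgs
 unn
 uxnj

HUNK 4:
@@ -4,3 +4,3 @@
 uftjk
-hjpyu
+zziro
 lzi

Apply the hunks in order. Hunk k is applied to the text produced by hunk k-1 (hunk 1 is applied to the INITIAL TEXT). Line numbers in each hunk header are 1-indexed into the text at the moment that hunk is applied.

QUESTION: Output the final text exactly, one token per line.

Hunk 1: at line 3 remove [rwng] add [tvtd,lmxc,uwfh] -> 12 lines: kuyj hpru gxpn uftjk tvtd lmxc uwfh cby zivmm unn uxnj mtxh
Hunk 2: at line 4 remove [tvtd] add [hjpyu,lzi,buo] -> 14 lines: kuyj hpru gxpn uftjk hjpyu lzi buo lmxc uwfh cby zivmm unn uxnj mtxh
Hunk 3: at line 8 remove [cby,zivmm] add [fqw,crgs] -> 14 lines: kuyj hpru gxpn uftjk hjpyu lzi buo lmxc uwfh fqw crgs unn uxnj mtxh
Hunk 4: at line 4 remove [hjpyu] add [zziro] -> 14 lines: kuyj hpru gxpn uftjk zziro lzi buo lmxc uwfh fqw crgs unn uxnj mtxh

Answer: kuyj
hpru
gxpn
uftjk
zziro
lzi
buo
lmxc
uwfh
fqw
crgs
unn
uxnj
mtxh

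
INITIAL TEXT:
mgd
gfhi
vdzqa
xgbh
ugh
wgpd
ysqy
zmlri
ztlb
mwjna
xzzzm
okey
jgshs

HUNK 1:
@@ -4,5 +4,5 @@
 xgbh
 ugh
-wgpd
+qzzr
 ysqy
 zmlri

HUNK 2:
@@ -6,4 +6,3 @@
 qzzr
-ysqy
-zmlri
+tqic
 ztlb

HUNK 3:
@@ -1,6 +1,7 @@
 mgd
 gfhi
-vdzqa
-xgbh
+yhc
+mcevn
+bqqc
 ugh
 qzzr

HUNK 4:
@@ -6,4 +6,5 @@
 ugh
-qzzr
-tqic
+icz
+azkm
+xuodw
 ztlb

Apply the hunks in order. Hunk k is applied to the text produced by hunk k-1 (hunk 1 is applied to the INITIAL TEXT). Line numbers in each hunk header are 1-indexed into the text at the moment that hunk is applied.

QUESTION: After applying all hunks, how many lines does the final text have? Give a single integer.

Answer: 14

Derivation:
Hunk 1: at line 4 remove [wgpd] add [qzzr] -> 13 lines: mgd gfhi vdzqa xgbh ugh qzzr ysqy zmlri ztlb mwjna xzzzm okey jgshs
Hunk 2: at line 6 remove [ysqy,zmlri] add [tqic] -> 12 lines: mgd gfhi vdzqa xgbh ugh qzzr tqic ztlb mwjna xzzzm okey jgshs
Hunk 3: at line 1 remove [vdzqa,xgbh] add [yhc,mcevn,bqqc] -> 13 lines: mgd gfhi yhc mcevn bqqc ugh qzzr tqic ztlb mwjna xzzzm okey jgshs
Hunk 4: at line 6 remove [qzzr,tqic] add [icz,azkm,xuodw] -> 14 lines: mgd gfhi yhc mcevn bqqc ugh icz azkm xuodw ztlb mwjna xzzzm okey jgshs
Final line count: 14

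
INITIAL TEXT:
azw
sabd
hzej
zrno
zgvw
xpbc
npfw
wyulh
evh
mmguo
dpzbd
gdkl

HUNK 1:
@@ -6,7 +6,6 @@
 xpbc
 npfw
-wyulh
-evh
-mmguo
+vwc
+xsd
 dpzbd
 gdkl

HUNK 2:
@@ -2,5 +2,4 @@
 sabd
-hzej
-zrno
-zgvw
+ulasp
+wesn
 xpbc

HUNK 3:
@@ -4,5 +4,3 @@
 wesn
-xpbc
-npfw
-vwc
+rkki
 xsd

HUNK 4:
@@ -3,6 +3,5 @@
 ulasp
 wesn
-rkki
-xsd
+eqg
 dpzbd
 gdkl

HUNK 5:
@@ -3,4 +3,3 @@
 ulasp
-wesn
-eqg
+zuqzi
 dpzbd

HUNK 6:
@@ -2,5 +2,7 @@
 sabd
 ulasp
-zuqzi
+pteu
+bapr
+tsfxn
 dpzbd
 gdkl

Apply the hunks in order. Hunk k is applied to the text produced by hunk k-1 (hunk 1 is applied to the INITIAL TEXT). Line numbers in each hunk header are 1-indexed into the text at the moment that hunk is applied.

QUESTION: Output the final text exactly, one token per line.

Hunk 1: at line 6 remove [wyulh,evh,mmguo] add [vwc,xsd] -> 11 lines: azw sabd hzej zrno zgvw xpbc npfw vwc xsd dpzbd gdkl
Hunk 2: at line 2 remove [hzej,zrno,zgvw] add [ulasp,wesn] -> 10 lines: azw sabd ulasp wesn xpbc npfw vwc xsd dpzbd gdkl
Hunk 3: at line 4 remove [xpbc,npfw,vwc] add [rkki] -> 8 lines: azw sabd ulasp wesn rkki xsd dpzbd gdkl
Hunk 4: at line 3 remove [rkki,xsd] add [eqg] -> 7 lines: azw sabd ulasp wesn eqg dpzbd gdkl
Hunk 5: at line 3 remove [wesn,eqg] add [zuqzi] -> 6 lines: azw sabd ulasp zuqzi dpzbd gdkl
Hunk 6: at line 2 remove [zuqzi] add [pteu,bapr,tsfxn] -> 8 lines: azw sabd ulasp pteu bapr tsfxn dpzbd gdkl

Answer: azw
sabd
ulasp
pteu
bapr
tsfxn
dpzbd
gdkl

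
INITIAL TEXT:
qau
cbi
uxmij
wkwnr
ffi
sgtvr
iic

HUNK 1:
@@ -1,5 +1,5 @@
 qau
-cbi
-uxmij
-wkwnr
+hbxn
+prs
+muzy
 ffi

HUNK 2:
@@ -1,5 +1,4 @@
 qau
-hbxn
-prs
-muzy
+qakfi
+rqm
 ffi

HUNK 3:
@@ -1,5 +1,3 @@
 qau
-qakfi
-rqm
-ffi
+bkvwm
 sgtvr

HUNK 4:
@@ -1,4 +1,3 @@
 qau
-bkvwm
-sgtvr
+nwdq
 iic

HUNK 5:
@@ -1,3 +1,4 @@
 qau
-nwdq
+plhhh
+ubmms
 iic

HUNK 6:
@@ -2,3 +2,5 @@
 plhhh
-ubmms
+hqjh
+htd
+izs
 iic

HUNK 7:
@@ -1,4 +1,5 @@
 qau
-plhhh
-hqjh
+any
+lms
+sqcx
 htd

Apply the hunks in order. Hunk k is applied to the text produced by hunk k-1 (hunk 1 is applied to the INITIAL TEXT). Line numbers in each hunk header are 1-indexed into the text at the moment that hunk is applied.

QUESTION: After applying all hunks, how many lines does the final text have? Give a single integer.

Hunk 1: at line 1 remove [cbi,uxmij,wkwnr] add [hbxn,prs,muzy] -> 7 lines: qau hbxn prs muzy ffi sgtvr iic
Hunk 2: at line 1 remove [hbxn,prs,muzy] add [qakfi,rqm] -> 6 lines: qau qakfi rqm ffi sgtvr iic
Hunk 3: at line 1 remove [qakfi,rqm,ffi] add [bkvwm] -> 4 lines: qau bkvwm sgtvr iic
Hunk 4: at line 1 remove [bkvwm,sgtvr] add [nwdq] -> 3 lines: qau nwdq iic
Hunk 5: at line 1 remove [nwdq] add [plhhh,ubmms] -> 4 lines: qau plhhh ubmms iic
Hunk 6: at line 2 remove [ubmms] add [hqjh,htd,izs] -> 6 lines: qau plhhh hqjh htd izs iic
Hunk 7: at line 1 remove [plhhh,hqjh] add [any,lms,sqcx] -> 7 lines: qau any lms sqcx htd izs iic
Final line count: 7

Answer: 7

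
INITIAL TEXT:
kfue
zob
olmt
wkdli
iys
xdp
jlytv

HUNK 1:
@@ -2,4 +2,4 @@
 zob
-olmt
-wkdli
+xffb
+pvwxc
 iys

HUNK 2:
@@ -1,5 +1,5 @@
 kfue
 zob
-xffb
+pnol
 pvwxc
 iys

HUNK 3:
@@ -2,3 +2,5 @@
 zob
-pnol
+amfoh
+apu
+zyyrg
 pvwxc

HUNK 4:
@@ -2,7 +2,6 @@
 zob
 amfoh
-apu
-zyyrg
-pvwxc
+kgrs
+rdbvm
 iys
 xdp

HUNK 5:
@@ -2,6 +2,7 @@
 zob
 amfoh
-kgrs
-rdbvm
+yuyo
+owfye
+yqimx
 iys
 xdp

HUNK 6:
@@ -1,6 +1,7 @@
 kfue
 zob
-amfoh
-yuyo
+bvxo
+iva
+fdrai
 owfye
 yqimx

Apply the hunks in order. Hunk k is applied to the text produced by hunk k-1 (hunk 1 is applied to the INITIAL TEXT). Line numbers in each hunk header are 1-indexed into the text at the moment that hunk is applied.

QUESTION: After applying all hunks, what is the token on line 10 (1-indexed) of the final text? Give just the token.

Answer: jlytv

Derivation:
Hunk 1: at line 2 remove [olmt,wkdli] add [xffb,pvwxc] -> 7 lines: kfue zob xffb pvwxc iys xdp jlytv
Hunk 2: at line 1 remove [xffb] add [pnol] -> 7 lines: kfue zob pnol pvwxc iys xdp jlytv
Hunk 3: at line 2 remove [pnol] add [amfoh,apu,zyyrg] -> 9 lines: kfue zob amfoh apu zyyrg pvwxc iys xdp jlytv
Hunk 4: at line 2 remove [apu,zyyrg,pvwxc] add [kgrs,rdbvm] -> 8 lines: kfue zob amfoh kgrs rdbvm iys xdp jlytv
Hunk 5: at line 2 remove [kgrs,rdbvm] add [yuyo,owfye,yqimx] -> 9 lines: kfue zob amfoh yuyo owfye yqimx iys xdp jlytv
Hunk 6: at line 1 remove [amfoh,yuyo] add [bvxo,iva,fdrai] -> 10 lines: kfue zob bvxo iva fdrai owfye yqimx iys xdp jlytv
Final line 10: jlytv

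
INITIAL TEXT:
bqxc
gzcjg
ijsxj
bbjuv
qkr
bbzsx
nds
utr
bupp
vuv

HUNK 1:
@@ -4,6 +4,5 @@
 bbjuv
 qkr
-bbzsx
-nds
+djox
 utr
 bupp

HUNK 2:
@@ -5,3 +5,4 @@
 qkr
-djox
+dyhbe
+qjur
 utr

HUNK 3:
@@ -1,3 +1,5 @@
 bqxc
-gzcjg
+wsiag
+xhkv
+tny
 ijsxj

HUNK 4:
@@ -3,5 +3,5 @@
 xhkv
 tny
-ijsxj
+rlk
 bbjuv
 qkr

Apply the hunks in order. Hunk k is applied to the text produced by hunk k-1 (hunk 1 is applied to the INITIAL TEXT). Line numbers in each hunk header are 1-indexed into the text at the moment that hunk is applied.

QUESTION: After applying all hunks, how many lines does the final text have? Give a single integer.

Hunk 1: at line 4 remove [bbzsx,nds] add [djox] -> 9 lines: bqxc gzcjg ijsxj bbjuv qkr djox utr bupp vuv
Hunk 2: at line 5 remove [djox] add [dyhbe,qjur] -> 10 lines: bqxc gzcjg ijsxj bbjuv qkr dyhbe qjur utr bupp vuv
Hunk 3: at line 1 remove [gzcjg] add [wsiag,xhkv,tny] -> 12 lines: bqxc wsiag xhkv tny ijsxj bbjuv qkr dyhbe qjur utr bupp vuv
Hunk 4: at line 3 remove [ijsxj] add [rlk] -> 12 lines: bqxc wsiag xhkv tny rlk bbjuv qkr dyhbe qjur utr bupp vuv
Final line count: 12

Answer: 12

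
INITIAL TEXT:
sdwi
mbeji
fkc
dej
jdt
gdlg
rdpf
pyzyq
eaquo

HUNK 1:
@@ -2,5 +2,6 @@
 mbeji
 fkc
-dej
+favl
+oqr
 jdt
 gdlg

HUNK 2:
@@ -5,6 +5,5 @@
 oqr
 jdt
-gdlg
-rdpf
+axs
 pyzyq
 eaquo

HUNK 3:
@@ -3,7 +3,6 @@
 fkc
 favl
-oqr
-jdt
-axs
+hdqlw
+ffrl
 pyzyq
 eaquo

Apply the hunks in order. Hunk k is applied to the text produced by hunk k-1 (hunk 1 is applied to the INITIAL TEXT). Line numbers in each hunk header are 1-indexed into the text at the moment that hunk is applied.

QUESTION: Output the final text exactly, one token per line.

Answer: sdwi
mbeji
fkc
favl
hdqlw
ffrl
pyzyq
eaquo

Derivation:
Hunk 1: at line 2 remove [dej] add [favl,oqr] -> 10 lines: sdwi mbeji fkc favl oqr jdt gdlg rdpf pyzyq eaquo
Hunk 2: at line 5 remove [gdlg,rdpf] add [axs] -> 9 lines: sdwi mbeji fkc favl oqr jdt axs pyzyq eaquo
Hunk 3: at line 3 remove [oqr,jdt,axs] add [hdqlw,ffrl] -> 8 lines: sdwi mbeji fkc favl hdqlw ffrl pyzyq eaquo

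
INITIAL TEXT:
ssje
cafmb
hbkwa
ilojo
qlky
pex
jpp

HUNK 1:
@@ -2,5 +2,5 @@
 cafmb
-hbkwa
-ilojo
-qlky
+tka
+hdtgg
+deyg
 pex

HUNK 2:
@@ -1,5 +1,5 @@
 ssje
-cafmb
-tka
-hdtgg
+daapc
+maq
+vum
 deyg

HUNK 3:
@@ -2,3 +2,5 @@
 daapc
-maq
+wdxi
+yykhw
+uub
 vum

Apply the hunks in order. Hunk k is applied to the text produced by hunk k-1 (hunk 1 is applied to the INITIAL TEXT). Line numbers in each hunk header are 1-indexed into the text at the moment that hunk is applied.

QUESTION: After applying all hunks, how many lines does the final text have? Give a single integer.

Hunk 1: at line 2 remove [hbkwa,ilojo,qlky] add [tka,hdtgg,deyg] -> 7 lines: ssje cafmb tka hdtgg deyg pex jpp
Hunk 2: at line 1 remove [cafmb,tka,hdtgg] add [daapc,maq,vum] -> 7 lines: ssje daapc maq vum deyg pex jpp
Hunk 3: at line 2 remove [maq] add [wdxi,yykhw,uub] -> 9 lines: ssje daapc wdxi yykhw uub vum deyg pex jpp
Final line count: 9

Answer: 9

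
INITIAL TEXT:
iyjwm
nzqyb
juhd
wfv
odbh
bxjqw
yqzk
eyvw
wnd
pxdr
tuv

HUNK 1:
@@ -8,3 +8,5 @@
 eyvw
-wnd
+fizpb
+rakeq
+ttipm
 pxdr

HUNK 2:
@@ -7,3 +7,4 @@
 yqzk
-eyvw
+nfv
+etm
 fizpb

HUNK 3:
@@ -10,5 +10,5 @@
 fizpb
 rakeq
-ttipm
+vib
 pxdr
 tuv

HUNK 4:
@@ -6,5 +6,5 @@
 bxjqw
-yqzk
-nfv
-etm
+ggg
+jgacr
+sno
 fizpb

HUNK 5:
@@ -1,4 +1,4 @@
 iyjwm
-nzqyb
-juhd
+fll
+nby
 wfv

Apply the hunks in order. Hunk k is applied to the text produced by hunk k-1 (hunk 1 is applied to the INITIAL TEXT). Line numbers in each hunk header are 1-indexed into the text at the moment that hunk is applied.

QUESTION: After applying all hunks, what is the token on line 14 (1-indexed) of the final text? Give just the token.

Hunk 1: at line 8 remove [wnd] add [fizpb,rakeq,ttipm] -> 13 lines: iyjwm nzqyb juhd wfv odbh bxjqw yqzk eyvw fizpb rakeq ttipm pxdr tuv
Hunk 2: at line 7 remove [eyvw] add [nfv,etm] -> 14 lines: iyjwm nzqyb juhd wfv odbh bxjqw yqzk nfv etm fizpb rakeq ttipm pxdr tuv
Hunk 3: at line 10 remove [ttipm] add [vib] -> 14 lines: iyjwm nzqyb juhd wfv odbh bxjqw yqzk nfv etm fizpb rakeq vib pxdr tuv
Hunk 4: at line 6 remove [yqzk,nfv,etm] add [ggg,jgacr,sno] -> 14 lines: iyjwm nzqyb juhd wfv odbh bxjqw ggg jgacr sno fizpb rakeq vib pxdr tuv
Hunk 5: at line 1 remove [nzqyb,juhd] add [fll,nby] -> 14 lines: iyjwm fll nby wfv odbh bxjqw ggg jgacr sno fizpb rakeq vib pxdr tuv
Final line 14: tuv

Answer: tuv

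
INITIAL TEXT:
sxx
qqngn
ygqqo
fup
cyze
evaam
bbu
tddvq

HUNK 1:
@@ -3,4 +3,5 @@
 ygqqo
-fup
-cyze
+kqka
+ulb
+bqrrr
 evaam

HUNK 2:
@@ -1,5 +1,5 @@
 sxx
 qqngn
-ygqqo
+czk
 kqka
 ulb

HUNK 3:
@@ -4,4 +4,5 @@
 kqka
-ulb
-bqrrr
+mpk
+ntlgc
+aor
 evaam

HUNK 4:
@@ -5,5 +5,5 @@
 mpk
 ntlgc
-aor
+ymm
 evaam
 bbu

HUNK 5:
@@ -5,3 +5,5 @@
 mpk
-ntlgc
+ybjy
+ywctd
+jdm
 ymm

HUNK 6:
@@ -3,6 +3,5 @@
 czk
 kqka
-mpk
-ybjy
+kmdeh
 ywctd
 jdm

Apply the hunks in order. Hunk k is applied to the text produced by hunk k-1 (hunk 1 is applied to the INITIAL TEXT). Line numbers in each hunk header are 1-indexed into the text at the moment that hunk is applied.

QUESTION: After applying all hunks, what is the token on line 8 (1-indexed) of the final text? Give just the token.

Hunk 1: at line 3 remove [fup,cyze] add [kqka,ulb,bqrrr] -> 9 lines: sxx qqngn ygqqo kqka ulb bqrrr evaam bbu tddvq
Hunk 2: at line 1 remove [ygqqo] add [czk] -> 9 lines: sxx qqngn czk kqka ulb bqrrr evaam bbu tddvq
Hunk 3: at line 4 remove [ulb,bqrrr] add [mpk,ntlgc,aor] -> 10 lines: sxx qqngn czk kqka mpk ntlgc aor evaam bbu tddvq
Hunk 4: at line 5 remove [aor] add [ymm] -> 10 lines: sxx qqngn czk kqka mpk ntlgc ymm evaam bbu tddvq
Hunk 5: at line 5 remove [ntlgc] add [ybjy,ywctd,jdm] -> 12 lines: sxx qqngn czk kqka mpk ybjy ywctd jdm ymm evaam bbu tddvq
Hunk 6: at line 3 remove [mpk,ybjy] add [kmdeh] -> 11 lines: sxx qqngn czk kqka kmdeh ywctd jdm ymm evaam bbu tddvq
Final line 8: ymm

Answer: ymm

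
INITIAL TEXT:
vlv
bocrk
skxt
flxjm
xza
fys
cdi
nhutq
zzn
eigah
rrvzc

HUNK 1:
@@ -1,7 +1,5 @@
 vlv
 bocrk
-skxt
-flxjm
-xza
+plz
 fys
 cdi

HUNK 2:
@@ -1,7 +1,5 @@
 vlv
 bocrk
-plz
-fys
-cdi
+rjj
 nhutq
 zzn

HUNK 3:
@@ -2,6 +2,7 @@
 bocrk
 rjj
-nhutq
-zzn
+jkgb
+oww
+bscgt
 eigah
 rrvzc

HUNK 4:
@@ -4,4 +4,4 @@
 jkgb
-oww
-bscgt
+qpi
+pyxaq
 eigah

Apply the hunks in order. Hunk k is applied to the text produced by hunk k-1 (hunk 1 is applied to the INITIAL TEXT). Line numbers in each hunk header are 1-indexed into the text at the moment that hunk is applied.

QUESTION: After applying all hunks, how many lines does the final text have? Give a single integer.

Hunk 1: at line 1 remove [skxt,flxjm,xza] add [plz] -> 9 lines: vlv bocrk plz fys cdi nhutq zzn eigah rrvzc
Hunk 2: at line 1 remove [plz,fys,cdi] add [rjj] -> 7 lines: vlv bocrk rjj nhutq zzn eigah rrvzc
Hunk 3: at line 2 remove [nhutq,zzn] add [jkgb,oww,bscgt] -> 8 lines: vlv bocrk rjj jkgb oww bscgt eigah rrvzc
Hunk 4: at line 4 remove [oww,bscgt] add [qpi,pyxaq] -> 8 lines: vlv bocrk rjj jkgb qpi pyxaq eigah rrvzc
Final line count: 8

Answer: 8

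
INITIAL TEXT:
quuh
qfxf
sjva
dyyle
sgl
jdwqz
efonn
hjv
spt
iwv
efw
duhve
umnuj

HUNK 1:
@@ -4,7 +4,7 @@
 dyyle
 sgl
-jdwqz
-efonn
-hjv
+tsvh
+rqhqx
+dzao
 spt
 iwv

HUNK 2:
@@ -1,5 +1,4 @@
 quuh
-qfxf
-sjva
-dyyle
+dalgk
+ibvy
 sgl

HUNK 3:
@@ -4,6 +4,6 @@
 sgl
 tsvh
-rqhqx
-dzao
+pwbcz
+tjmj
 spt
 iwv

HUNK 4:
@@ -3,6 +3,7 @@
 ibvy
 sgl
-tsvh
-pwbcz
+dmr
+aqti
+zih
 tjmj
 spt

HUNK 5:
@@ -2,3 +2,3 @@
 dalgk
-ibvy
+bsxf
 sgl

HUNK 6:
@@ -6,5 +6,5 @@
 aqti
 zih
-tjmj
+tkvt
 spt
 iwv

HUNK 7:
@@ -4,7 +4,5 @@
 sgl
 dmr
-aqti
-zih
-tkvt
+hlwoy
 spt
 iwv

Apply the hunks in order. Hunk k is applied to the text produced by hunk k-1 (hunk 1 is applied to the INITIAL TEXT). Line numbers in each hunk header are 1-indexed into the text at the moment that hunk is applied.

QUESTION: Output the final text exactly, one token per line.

Hunk 1: at line 4 remove [jdwqz,efonn,hjv] add [tsvh,rqhqx,dzao] -> 13 lines: quuh qfxf sjva dyyle sgl tsvh rqhqx dzao spt iwv efw duhve umnuj
Hunk 2: at line 1 remove [qfxf,sjva,dyyle] add [dalgk,ibvy] -> 12 lines: quuh dalgk ibvy sgl tsvh rqhqx dzao spt iwv efw duhve umnuj
Hunk 3: at line 4 remove [rqhqx,dzao] add [pwbcz,tjmj] -> 12 lines: quuh dalgk ibvy sgl tsvh pwbcz tjmj spt iwv efw duhve umnuj
Hunk 4: at line 3 remove [tsvh,pwbcz] add [dmr,aqti,zih] -> 13 lines: quuh dalgk ibvy sgl dmr aqti zih tjmj spt iwv efw duhve umnuj
Hunk 5: at line 2 remove [ibvy] add [bsxf] -> 13 lines: quuh dalgk bsxf sgl dmr aqti zih tjmj spt iwv efw duhve umnuj
Hunk 6: at line 6 remove [tjmj] add [tkvt] -> 13 lines: quuh dalgk bsxf sgl dmr aqti zih tkvt spt iwv efw duhve umnuj
Hunk 7: at line 4 remove [aqti,zih,tkvt] add [hlwoy] -> 11 lines: quuh dalgk bsxf sgl dmr hlwoy spt iwv efw duhve umnuj

Answer: quuh
dalgk
bsxf
sgl
dmr
hlwoy
spt
iwv
efw
duhve
umnuj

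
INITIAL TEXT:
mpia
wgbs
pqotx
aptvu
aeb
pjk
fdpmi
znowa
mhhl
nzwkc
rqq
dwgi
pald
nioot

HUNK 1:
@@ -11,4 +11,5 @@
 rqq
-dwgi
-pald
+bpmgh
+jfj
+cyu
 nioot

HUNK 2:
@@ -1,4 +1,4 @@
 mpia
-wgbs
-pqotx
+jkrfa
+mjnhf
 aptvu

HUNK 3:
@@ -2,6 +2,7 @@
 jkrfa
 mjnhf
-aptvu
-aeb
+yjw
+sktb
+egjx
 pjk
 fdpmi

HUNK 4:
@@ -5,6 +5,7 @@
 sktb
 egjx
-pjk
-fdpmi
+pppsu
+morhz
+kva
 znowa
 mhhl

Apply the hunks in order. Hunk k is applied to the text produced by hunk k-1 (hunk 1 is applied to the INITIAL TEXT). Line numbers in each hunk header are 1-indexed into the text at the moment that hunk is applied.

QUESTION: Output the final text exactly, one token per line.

Answer: mpia
jkrfa
mjnhf
yjw
sktb
egjx
pppsu
morhz
kva
znowa
mhhl
nzwkc
rqq
bpmgh
jfj
cyu
nioot

Derivation:
Hunk 1: at line 11 remove [dwgi,pald] add [bpmgh,jfj,cyu] -> 15 lines: mpia wgbs pqotx aptvu aeb pjk fdpmi znowa mhhl nzwkc rqq bpmgh jfj cyu nioot
Hunk 2: at line 1 remove [wgbs,pqotx] add [jkrfa,mjnhf] -> 15 lines: mpia jkrfa mjnhf aptvu aeb pjk fdpmi znowa mhhl nzwkc rqq bpmgh jfj cyu nioot
Hunk 3: at line 2 remove [aptvu,aeb] add [yjw,sktb,egjx] -> 16 lines: mpia jkrfa mjnhf yjw sktb egjx pjk fdpmi znowa mhhl nzwkc rqq bpmgh jfj cyu nioot
Hunk 4: at line 5 remove [pjk,fdpmi] add [pppsu,morhz,kva] -> 17 lines: mpia jkrfa mjnhf yjw sktb egjx pppsu morhz kva znowa mhhl nzwkc rqq bpmgh jfj cyu nioot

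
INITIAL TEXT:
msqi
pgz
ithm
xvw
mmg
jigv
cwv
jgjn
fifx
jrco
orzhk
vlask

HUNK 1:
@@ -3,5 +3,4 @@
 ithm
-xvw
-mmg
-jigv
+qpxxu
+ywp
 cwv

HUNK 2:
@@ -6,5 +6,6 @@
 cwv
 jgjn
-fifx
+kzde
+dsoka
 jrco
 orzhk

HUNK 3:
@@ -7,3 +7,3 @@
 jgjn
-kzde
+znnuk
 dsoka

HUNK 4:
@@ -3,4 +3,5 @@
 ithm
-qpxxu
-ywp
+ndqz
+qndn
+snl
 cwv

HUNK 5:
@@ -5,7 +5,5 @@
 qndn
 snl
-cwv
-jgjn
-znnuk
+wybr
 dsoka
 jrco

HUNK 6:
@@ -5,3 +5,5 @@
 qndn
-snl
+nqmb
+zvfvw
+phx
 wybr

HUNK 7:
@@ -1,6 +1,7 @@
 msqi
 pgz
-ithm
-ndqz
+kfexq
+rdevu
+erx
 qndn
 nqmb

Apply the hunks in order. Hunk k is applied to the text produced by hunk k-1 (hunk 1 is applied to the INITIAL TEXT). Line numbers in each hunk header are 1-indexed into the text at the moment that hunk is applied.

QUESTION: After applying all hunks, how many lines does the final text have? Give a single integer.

Hunk 1: at line 3 remove [xvw,mmg,jigv] add [qpxxu,ywp] -> 11 lines: msqi pgz ithm qpxxu ywp cwv jgjn fifx jrco orzhk vlask
Hunk 2: at line 6 remove [fifx] add [kzde,dsoka] -> 12 lines: msqi pgz ithm qpxxu ywp cwv jgjn kzde dsoka jrco orzhk vlask
Hunk 3: at line 7 remove [kzde] add [znnuk] -> 12 lines: msqi pgz ithm qpxxu ywp cwv jgjn znnuk dsoka jrco orzhk vlask
Hunk 4: at line 3 remove [qpxxu,ywp] add [ndqz,qndn,snl] -> 13 lines: msqi pgz ithm ndqz qndn snl cwv jgjn znnuk dsoka jrco orzhk vlask
Hunk 5: at line 5 remove [cwv,jgjn,znnuk] add [wybr] -> 11 lines: msqi pgz ithm ndqz qndn snl wybr dsoka jrco orzhk vlask
Hunk 6: at line 5 remove [snl] add [nqmb,zvfvw,phx] -> 13 lines: msqi pgz ithm ndqz qndn nqmb zvfvw phx wybr dsoka jrco orzhk vlask
Hunk 7: at line 1 remove [ithm,ndqz] add [kfexq,rdevu,erx] -> 14 lines: msqi pgz kfexq rdevu erx qndn nqmb zvfvw phx wybr dsoka jrco orzhk vlask
Final line count: 14

Answer: 14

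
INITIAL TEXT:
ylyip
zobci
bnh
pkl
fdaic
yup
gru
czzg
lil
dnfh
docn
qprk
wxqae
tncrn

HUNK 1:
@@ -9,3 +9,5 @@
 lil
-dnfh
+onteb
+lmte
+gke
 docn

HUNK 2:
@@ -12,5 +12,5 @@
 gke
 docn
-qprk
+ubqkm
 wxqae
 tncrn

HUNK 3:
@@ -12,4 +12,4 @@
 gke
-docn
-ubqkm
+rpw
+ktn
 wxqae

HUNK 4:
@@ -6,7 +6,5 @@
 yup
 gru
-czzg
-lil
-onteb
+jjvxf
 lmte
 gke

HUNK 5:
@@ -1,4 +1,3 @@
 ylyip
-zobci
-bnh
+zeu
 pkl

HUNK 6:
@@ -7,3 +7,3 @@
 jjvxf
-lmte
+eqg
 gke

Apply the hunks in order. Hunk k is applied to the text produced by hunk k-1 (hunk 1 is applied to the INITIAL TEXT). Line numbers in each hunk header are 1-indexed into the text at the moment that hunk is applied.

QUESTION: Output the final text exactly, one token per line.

Answer: ylyip
zeu
pkl
fdaic
yup
gru
jjvxf
eqg
gke
rpw
ktn
wxqae
tncrn

Derivation:
Hunk 1: at line 9 remove [dnfh] add [onteb,lmte,gke] -> 16 lines: ylyip zobci bnh pkl fdaic yup gru czzg lil onteb lmte gke docn qprk wxqae tncrn
Hunk 2: at line 12 remove [qprk] add [ubqkm] -> 16 lines: ylyip zobci bnh pkl fdaic yup gru czzg lil onteb lmte gke docn ubqkm wxqae tncrn
Hunk 3: at line 12 remove [docn,ubqkm] add [rpw,ktn] -> 16 lines: ylyip zobci bnh pkl fdaic yup gru czzg lil onteb lmte gke rpw ktn wxqae tncrn
Hunk 4: at line 6 remove [czzg,lil,onteb] add [jjvxf] -> 14 lines: ylyip zobci bnh pkl fdaic yup gru jjvxf lmte gke rpw ktn wxqae tncrn
Hunk 5: at line 1 remove [zobci,bnh] add [zeu] -> 13 lines: ylyip zeu pkl fdaic yup gru jjvxf lmte gke rpw ktn wxqae tncrn
Hunk 6: at line 7 remove [lmte] add [eqg] -> 13 lines: ylyip zeu pkl fdaic yup gru jjvxf eqg gke rpw ktn wxqae tncrn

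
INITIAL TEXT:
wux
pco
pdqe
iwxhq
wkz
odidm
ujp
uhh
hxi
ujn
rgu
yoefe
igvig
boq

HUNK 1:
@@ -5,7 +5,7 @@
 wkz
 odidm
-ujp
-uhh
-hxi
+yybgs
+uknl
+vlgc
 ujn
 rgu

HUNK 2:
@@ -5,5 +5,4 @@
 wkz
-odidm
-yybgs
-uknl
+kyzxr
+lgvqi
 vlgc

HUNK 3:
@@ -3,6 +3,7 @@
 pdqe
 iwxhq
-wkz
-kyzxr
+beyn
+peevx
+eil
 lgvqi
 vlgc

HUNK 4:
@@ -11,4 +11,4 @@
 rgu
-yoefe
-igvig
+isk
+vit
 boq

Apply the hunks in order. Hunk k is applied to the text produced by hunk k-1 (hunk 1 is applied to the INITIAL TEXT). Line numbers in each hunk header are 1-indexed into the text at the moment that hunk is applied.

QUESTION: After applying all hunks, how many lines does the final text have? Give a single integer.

Hunk 1: at line 5 remove [ujp,uhh,hxi] add [yybgs,uknl,vlgc] -> 14 lines: wux pco pdqe iwxhq wkz odidm yybgs uknl vlgc ujn rgu yoefe igvig boq
Hunk 2: at line 5 remove [odidm,yybgs,uknl] add [kyzxr,lgvqi] -> 13 lines: wux pco pdqe iwxhq wkz kyzxr lgvqi vlgc ujn rgu yoefe igvig boq
Hunk 3: at line 3 remove [wkz,kyzxr] add [beyn,peevx,eil] -> 14 lines: wux pco pdqe iwxhq beyn peevx eil lgvqi vlgc ujn rgu yoefe igvig boq
Hunk 4: at line 11 remove [yoefe,igvig] add [isk,vit] -> 14 lines: wux pco pdqe iwxhq beyn peevx eil lgvqi vlgc ujn rgu isk vit boq
Final line count: 14

Answer: 14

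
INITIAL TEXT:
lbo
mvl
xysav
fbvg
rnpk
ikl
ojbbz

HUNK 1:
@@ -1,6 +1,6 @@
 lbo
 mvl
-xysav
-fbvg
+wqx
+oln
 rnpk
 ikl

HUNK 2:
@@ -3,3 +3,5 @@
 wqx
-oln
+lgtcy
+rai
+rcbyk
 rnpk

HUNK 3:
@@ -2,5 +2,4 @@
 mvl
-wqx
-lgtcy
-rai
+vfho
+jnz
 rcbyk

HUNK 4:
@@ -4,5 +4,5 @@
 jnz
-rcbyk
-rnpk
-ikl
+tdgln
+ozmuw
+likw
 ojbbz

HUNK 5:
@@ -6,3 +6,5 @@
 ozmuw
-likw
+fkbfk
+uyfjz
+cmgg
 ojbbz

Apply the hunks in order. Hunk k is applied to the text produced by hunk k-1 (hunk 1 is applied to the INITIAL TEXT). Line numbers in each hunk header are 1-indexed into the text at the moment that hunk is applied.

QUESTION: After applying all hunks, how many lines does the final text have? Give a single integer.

Answer: 10

Derivation:
Hunk 1: at line 1 remove [xysav,fbvg] add [wqx,oln] -> 7 lines: lbo mvl wqx oln rnpk ikl ojbbz
Hunk 2: at line 3 remove [oln] add [lgtcy,rai,rcbyk] -> 9 lines: lbo mvl wqx lgtcy rai rcbyk rnpk ikl ojbbz
Hunk 3: at line 2 remove [wqx,lgtcy,rai] add [vfho,jnz] -> 8 lines: lbo mvl vfho jnz rcbyk rnpk ikl ojbbz
Hunk 4: at line 4 remove [rcbyk,rnpk,ikl] add [tdgln,ozmuw,likw] -> 8 lines: lbo mvl vfho jnz tdgln ozmuw likw ojbbz
Hunk 5: at line 6 remove [likw] add [fkbfk,uyfjz,cmgg] -> 10 lines: lbo mvl vfho jnz tdgln ozmuw fkbfk uyfjz cmgg ojbbz
Final line count: 10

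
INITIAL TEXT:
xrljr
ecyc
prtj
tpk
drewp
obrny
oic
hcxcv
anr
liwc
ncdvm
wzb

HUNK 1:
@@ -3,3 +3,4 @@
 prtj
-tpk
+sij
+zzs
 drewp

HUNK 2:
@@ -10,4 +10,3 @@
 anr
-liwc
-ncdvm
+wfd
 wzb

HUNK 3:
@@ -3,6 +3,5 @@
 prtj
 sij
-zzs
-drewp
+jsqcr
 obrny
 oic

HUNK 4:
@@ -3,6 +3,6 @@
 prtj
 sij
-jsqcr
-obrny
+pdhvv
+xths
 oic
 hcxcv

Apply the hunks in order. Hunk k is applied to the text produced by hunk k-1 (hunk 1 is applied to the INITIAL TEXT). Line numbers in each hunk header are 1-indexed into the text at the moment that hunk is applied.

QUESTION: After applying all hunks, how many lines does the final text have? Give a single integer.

Hunk 1: at line 3 remove [tpk] add [sij,zzs] -> 13 lines: xrljr ecyc prtj sij zzs drewp obrny oic hcxcv anr liwc ncdvm wzb
Hunk 2: at line 10 remove [liwc,ncdvm] add [wfd] -> 12 lines: xrljr ecyc prtj sij zzs drewp obrny oic hcxcv anr wfd wzb
Hunk 3: at line 3 remove [zzs,drewp] add [jsqcr] -> 11 lines: xrljr ecyc prtj sij jsqcr obrny oic hcxcv anr wfd wzb
Hunk 4: at line 3 remove [jsqcr,obrny] add [pdhvv,xths] -> 11 lines: xrljr ecyc prtj sij pdhvv xths oic hcxcv anr wfd wzb
Final line count: 11

Answer: 11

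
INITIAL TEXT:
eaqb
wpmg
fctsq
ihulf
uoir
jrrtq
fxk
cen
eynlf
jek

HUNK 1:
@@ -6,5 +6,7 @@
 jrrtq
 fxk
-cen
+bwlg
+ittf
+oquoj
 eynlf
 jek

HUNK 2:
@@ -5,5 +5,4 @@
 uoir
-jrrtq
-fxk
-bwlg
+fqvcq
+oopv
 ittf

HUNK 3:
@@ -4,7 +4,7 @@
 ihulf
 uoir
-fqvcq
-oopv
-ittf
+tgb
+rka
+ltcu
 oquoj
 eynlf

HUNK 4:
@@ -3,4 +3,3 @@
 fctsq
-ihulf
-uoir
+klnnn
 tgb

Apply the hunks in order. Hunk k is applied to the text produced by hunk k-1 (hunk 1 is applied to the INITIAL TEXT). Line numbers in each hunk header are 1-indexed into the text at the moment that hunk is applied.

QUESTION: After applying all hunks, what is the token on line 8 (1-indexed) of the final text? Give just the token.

Answer: oquoj

Derivation:
Hunk 1: at line 6 remove [cen] add [bwlg,ittf,oquoj] -> 12 lines: eaqb wpmg fctsq ihulf uoir jrrtq fxk bwlg ittf oquoj eynlf jek
Hunk 2: at line 5 remove [jrrtq,fxk,bwlg] add [fqvcq,oopv] -> 11 lines: eaqb wpmg fctsq ihulf uoir fqvcq oopv ittf oquoj eynlf jek
Hunk 3: at line 4 remove [fqvcq,oopv,ittf] add [tgb,rka,ltcu] -> 11 lines: eaqb wpmg fctsq ihulf uoir tgb rka ltcu oquoj eynlf jek
Hunk 4: at line 3 remove [ihulf,uoir] add [klnnn] -> 10 lines: eaqb wpmg fctsq klnnn tgb rka ltcu oquoj eynlf jek
Final line 8: oquoj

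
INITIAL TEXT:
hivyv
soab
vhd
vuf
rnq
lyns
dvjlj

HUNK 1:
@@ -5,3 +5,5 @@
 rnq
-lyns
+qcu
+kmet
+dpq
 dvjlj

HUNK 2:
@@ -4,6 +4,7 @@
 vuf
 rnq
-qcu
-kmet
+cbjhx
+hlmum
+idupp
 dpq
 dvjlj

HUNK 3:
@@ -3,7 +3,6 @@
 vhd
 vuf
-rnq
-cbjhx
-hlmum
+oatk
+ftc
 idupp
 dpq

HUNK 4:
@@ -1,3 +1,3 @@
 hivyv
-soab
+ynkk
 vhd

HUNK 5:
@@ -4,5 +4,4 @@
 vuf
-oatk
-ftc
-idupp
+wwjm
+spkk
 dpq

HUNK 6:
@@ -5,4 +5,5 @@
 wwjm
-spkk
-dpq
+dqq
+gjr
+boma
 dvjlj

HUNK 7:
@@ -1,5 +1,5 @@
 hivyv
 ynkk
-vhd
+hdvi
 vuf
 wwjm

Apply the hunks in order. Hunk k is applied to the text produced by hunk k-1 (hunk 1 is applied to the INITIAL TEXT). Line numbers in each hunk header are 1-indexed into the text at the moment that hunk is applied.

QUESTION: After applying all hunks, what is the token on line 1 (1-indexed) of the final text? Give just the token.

Hunk 1: at line 5 remove [lyns] add [qcu,kmet,dpq] -> 9 lines: hivyv soab vhd vuf rnq qcu kmet dpq dvjlj
Hunk 2: at line 4 remove [qcu,kmet] add [cbjhx,hlmum,idupp] -> 10 lines: hivyv soab vhd vuf rnq cbjhx hlmum idupp dpq dvjlj
Hunk 3: at line 3 remove [rnq,cbjhx,hlmum] add [oatk,ftc] -> 9 lines: hivyv soab vhd vuf oatk ftc idupp dpq dvjlj
Hunk 4: at line 1 remove [soab] add [ynkk] -> 9 lines: hivyv ynkk vhd vuf oatk ftc idupp dpq dvjlj
Hunk 5: at line 4 remove [oatk,ftc,idupp] add [wwjm,spkk] -> 8 lines: hivyv ynkk vhd vuf wwjm spkk dpq dvjlj
Hunk 6: at line 5 remove [spkk,dpq] add [dqq,gjr,boma] -> 9 lines: hivyv ynkk vhd vuf wwjm dqq gjr boma dvjlj
Hunk 7: at line 1 remove [vhd] add [hdvi] -> 9 lines: hivyv ynkk hdvi vuf wwjm dqq gjr boma dvjlj
Final line 1: hivyv

Answer: hivyv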